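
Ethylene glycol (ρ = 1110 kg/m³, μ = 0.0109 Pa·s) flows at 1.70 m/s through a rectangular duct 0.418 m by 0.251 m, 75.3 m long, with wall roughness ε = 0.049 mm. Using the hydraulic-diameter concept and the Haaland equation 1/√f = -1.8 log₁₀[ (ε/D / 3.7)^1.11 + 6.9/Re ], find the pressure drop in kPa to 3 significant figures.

Hydraulic diameter D_h = 4A/P = 4·(0.418·0.251)/(2·(0.418+0.251)) = 0.4197/1.338 = 0.3137 m.
Re = ρVD_h/μ = 1110·1.7·0.3137/0.0109 = 5.43e+04.
ε/D_h = 4.9e-05/0.3137 = 0.000156; Haaland gives 1/√f = -1.8 log₁₀[1.39e-05+0.000127] = 6.931, so f = 0.02081.
ΔP = f(L/D_h)(ρV²/2) = 0.02081·75.3/0.3137·1604 = 8015 Pa.
ΔP = 8.01 kPa.

ΔP ≈ 8.01 kPa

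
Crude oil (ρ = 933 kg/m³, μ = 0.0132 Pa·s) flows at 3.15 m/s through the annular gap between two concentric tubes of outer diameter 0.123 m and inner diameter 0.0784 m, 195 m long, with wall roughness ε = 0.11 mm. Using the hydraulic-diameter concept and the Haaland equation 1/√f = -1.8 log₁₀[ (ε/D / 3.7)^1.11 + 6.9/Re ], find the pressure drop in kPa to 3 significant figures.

ΔP ≈ 693 kPa

Hydraulic diameter D_h = 4A/P = D_o - D_i = 0.123 - 0.0784 = 0.0446 m.
Re = ρVD_h/μ = 933·3.15·0.0446/0.0132 = 9930.
ε/D_h = 0.00011/0.0446 = 0.00247; Haaland gives 1/√f = -1.8 log₁₀[0.000298+0.000695] = 5.405, so f = 0.03422.
ΔP = f(L/D_h)(ρV²/2) = 0.03422·195/0.0446·4629 = 6.926e+05 Pa.
ΔP = 693 kPa.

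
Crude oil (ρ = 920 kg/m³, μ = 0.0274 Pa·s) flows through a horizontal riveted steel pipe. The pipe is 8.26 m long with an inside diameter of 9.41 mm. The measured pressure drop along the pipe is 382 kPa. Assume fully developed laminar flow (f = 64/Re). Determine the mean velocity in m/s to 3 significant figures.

V ≈ 4.67 m/s

For laminar flow, f = 64/Re with Re = ρVD/μ, so Darcy-Weisbach reduces to ΔP = 32μLV/D². Solving for V: V = ΔP·D²/(32μL) = 3.82e+05·(0.00941)²/(32·0.0274·8.26) = 4.67 m/s.
Check: Re = ρVD/μ = 920·4.67·0.00941/0.0274 = 1476 < 2300, so the laminar assumption holds.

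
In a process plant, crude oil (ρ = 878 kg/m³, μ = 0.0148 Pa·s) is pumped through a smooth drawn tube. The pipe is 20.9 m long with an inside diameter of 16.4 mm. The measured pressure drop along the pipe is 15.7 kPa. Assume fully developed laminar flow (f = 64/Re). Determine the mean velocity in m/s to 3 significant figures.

V ≈ 0.427 m/s

For laminar flow, f = 64/Re with Re = ρVD/μ, so Darcy-Weisbach reduces to ΔP = 32μLV/D². Solving for V: V = ΔP·D²/(32μL) = 1.57e+04·(0.0164)²/(32·0.0148·20.9) = 0.4266 m/s.
Check: Re = ρVD/μ = 878·0.4266·0.0164/0.0148 = 415.1 < 2300, so the laminar assumption holds.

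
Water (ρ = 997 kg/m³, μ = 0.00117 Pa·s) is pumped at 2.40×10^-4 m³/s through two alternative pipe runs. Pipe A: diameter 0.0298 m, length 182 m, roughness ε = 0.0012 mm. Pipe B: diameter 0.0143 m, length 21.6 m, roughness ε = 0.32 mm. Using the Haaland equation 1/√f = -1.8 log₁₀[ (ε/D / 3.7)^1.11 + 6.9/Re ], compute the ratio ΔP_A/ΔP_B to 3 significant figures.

Pipe A: V = Q/A = 0.00024/0.0006975 = 0.3441 m/s; Re = 8738; ε/D = 4.03e-05; Haaland → f = 0.0321; ΔP_A = f(L/D)(ρV²/2) = 1.157e+04 Pa.
Pipe B: V = Q/A = 0.00024/0.0001606 = 1.494 m/s; Re = 1.821e+04; ε/D = 0.0224; Haaland → f = 0.05283; ΔP_B = f(L/D)(ρV²/2) = 8.883e+04 Pa.
ΔP_A/ΔP_B = 1.157e+04/8.883e+04 = 0.130.

ΔP_A/ΔP_B ≈ 0.130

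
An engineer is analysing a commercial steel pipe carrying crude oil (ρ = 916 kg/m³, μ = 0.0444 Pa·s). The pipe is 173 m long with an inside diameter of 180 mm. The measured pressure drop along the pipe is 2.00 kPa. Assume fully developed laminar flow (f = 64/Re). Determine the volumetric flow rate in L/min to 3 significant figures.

For laminar flow, f = 64/Re with Re = ρVD/μ, so Darcy-Weisbach reduces to ΔP = 32μLV/D². Solving for V: V = ΔP·D²/(32μL) = 2000·(0.18)²/(32·0.0444·173) = 0.2636 m/s.
Check: Re = ρVD/μ = 916·0.2636·0.18/0.0444 = 979 < 2300, so the laminar assumption holds.
Q = V·A = 0.2636·(π/4·0.18²) = 0.006709 m³/s = 403 L/min.

Q ≈ 403 L/min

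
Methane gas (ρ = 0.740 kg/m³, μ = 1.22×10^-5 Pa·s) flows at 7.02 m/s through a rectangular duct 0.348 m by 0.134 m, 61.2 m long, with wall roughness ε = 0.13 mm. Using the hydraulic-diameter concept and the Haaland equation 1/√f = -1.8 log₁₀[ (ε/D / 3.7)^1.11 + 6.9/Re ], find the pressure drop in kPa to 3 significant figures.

ΔP ≈ 0.122 kPa

Hydraulic diameter D_h = 4A/P = 4·(0.348·0.134)/(2·(0.348+0.134)) = 0.1865/0.964 = 0.1935 m.
Re = ρVD_h/μ = 0.74·7.02·0.1935/1.22e-05 = 8.239e+04.
ε/D_h = 0.00013/0.1935 = 0.000672; Haaland gives 1/√f = -1.8 log₁₀[7.04e-05+8.37e-05] = 6.862, so f = 0.02124.
ΔP = f(L/D_h)(ρV²/2) = 0.02124·61.2/0.1935·18.23 = 122.5 Pa.
ΔP = 0.122 kPa.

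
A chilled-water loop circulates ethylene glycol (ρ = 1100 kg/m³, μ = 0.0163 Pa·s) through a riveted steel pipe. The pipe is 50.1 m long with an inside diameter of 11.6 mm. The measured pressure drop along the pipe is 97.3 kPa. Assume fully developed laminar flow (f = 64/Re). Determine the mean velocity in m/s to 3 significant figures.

For laminar flow, f = 64/Re with Re = ρVD/μ, so Darcy-Weisbach reduces to ΔP = 32μLV/D². Solving for V: V = ΔP·D²/(32μL) = 9.73e+04·(0.0116)²/(32·0.0163·50.1) = 0.501 m/s.
Check: Re = ρVD/μ = 1100·0.501·0.0116/0.0163 = 392.2 < 2300, so the laminar assumption holds.

V ≈ 0.501 m/s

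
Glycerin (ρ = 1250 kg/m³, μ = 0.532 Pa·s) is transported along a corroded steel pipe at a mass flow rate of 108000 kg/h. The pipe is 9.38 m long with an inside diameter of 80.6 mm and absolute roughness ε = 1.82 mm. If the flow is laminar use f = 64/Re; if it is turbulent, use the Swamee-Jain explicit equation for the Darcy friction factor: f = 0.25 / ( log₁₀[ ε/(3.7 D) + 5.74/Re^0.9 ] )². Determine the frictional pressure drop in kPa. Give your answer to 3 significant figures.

ṁ = 108000 kg/h = 108000/3600 = 30 kg/s.
A = πD²/4 = π(0.0806)²/4 = 0.005102 m²; mean velocity V = ṁ/(ρA) = 30/(1250 · 0.005102) = 4.704 m/s.
Reynolds number Re = ρVD/μ = 1250 · 4.704 · 0.0806 / 0.532 = 890.8.
Re < 2300 → laminar flow, so f = 64/Re = 64/890.8 = 0.07184 (the turbulent correlation is not needed).
Darcy-Weisbach: ΔP = f(L/D)(ρV²/2) = 0.07184·(9.38/0.0806)·(1250·4.704²/2) = 0.07184·116.4·1.383e+04 = 1.156e+05 Pa.
ΔP = 1.156e+05 Pa = 116 kPa.

ΔP ≈ 116 kPa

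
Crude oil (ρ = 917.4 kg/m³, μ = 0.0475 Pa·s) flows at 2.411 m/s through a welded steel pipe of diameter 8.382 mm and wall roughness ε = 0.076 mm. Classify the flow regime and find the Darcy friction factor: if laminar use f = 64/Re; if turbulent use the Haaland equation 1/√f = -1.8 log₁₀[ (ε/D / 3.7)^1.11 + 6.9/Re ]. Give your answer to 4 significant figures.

f ≈ 0.1640

Re = ρVD/μ = 917.4·2.411·0.008382/0.0475 = 390.3.
Re < 2300 → laminar, so f = 64/Re = 0.164 (roughness is irrelevant in laminar flow).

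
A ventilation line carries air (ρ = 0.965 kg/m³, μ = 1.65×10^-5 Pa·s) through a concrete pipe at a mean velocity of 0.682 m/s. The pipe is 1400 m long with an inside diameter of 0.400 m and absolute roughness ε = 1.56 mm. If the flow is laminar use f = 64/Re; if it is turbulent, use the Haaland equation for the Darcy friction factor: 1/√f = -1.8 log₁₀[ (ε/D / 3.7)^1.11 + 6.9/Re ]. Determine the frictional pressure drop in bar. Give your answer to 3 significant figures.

ΔP ≈ 2.64×10^-4 bar

Reynolds number Re = ρVD/μ = 0.965 · 0.682 · 0.4 / 1.65e-05 = 1.595e+04.
Re > 4000 → turbulent. Relative roughness ε/D = 0.00156/0.4 = 0.0039. Haaland: 1/√f = -1.8 log₁₀[(0.0039/3.7)^1.11 + 6.9/1.595e+04] = -1.8 log₁₀[0.000496 + 0.000432] = 5.458, so f = 0.03357.
Darcy-Weisbach: ΔP = f(L/D)(ρV²/2) = 0.03357·(1400/0.4)·(0.965·0.682²/2) = 0.03357·3500·0.2244 = 26.37 Pa.
ΔP = 26.37 Pa = 2.64×10^-4 bar.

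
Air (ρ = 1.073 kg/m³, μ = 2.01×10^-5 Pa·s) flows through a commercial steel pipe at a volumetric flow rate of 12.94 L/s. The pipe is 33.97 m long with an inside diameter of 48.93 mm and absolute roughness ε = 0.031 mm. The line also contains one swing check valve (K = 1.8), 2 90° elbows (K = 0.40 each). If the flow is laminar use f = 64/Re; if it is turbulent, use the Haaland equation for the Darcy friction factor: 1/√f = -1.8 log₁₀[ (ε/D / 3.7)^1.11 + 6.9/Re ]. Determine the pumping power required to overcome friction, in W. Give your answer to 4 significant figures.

Q = 12.94 L/s = 12.94/1000 = 0.01294 m³/s.
Cross-sectional area A = πD²/4 = π(0.04893)²/4 = 0.00188 m²; mean velocity V = Q/A = 0.01294/0.00188 = 6.882 m/s.
Reynolds number Re = ρVD/μ = 1.073 · 6.882 · 0.04893 / 2.01e-05 = 1.798e+04.
Re > 4000 → turbulent. Relative roughness ε/D = 3.1e-05/0.04893 = 0.000634. Haaland: 1/√f = -1.8 log₁₀[(0.000634/3.7)^1.11 + 6.9/1.798e+04] = -1.8 log₁₀[6.6e-05 + 0.000384] = 6.025, so f = 0.02755.
Total minor-loss coefficient ΣK = 1·1.8 + 2·0.4 = 2.6.
ΔP = [f·L/D + ΣK]·(ρV²/2) = [0.02755·33.97/0.04893 + 2.6]·(1.073·6.882²/2) = [19.13 + 2.6]·25.41 = 552.1 Pa.
Pumping power P = QΔP = 0.01294·552.1 = 7.1436 W = 7.144 W.

P ≈ 7.144 W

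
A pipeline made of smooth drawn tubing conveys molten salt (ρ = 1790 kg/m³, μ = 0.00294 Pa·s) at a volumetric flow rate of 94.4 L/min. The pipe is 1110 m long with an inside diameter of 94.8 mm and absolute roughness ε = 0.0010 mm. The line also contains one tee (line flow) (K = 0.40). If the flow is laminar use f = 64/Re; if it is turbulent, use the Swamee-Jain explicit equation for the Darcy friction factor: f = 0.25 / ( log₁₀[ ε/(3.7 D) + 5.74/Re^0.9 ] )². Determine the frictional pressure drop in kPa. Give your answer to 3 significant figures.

ΔP ≈ 15.1 kPa

Q = 94.4 L/min = 94.4/60000 = 0.001573 m³/s.
Cross-sectional area A = πD²/4 = π(0.0948)²/4 = 0.007058 m²; mean velocity V = Q/A = 0.001573/0.007058 = 0.2229 m/s.
Reynolds number Re = ρVD/μ = 1790 · 0.2229 · 0.0948 / 0.00294 = 1.287e+04.
Re > 4000 → turbulent. Relative roughness ε/D = 1e-06/0.0948 = 1.05e-05. Swamee-Jain: f = 0.25/(log₁₀[1.05e-05/3.7 + 5.74/1.287e+04^0.9])² = 0.25/(log₁₀[2.85e-06 + 0.00115])² = 0.25/(-2.938)² = 0.02895.
Total minor-loss coefficient ΣK = 1·0.4 = 0.4.
ΔP = [f·L/D + ΣK]·(ρV²/2) = [0.02895·1110/0.0948 + 0.4]·(1790·0.2229²/2) = [339 + 0.4]·44.47 = 1.509e+04 Pa.
ΔP = 1.509e+04 Pa = 15.1 kPa.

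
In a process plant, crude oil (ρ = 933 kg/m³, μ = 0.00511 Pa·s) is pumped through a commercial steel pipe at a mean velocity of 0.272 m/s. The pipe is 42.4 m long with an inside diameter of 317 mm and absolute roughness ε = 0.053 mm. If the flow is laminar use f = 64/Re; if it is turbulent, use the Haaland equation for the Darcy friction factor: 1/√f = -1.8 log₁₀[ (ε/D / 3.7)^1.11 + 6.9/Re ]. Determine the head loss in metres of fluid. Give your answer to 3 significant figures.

h_f ≈ 0.0139 m

Reynolds number Re = ρVD/μ = 933 · 0.272 · 0.317 / 0.00511 = 1.574e+04.
Re > 4000 → turbulent. Relative roughness ε/D = 5.3e-05/0.317 = 0.000167. Haaland: 1/√f = -1.8 log₁₀[(0.000167/3.7)^1.11 + 6.9/1.574e+04] = -1.8 log₁₀[1.5e-05 + 0.000438] = 6.018, so f = 0.02761.
Darcy-Weisbach: ΔP = f(L/D)(ρV²/2) = 0.02761·(42.4/0.317)·(933·0.272²/2) = 0.02761·133.8·34.51 = 127.4 Pa.
Head loss h_f = ΔP/(ρg) = 127.4/(933·9.81) = 0.0139 m.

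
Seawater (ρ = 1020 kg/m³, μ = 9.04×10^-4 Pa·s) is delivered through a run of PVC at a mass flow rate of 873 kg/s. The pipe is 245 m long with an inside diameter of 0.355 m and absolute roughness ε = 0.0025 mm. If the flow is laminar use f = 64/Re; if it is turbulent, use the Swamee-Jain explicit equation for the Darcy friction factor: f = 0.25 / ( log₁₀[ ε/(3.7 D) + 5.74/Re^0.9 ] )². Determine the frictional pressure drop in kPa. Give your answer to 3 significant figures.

A = πD²/4 = π(0.355)²/4 = 0.09898 m²; mean velocity V = ṁ/(ρA) = 873/(1020 · 0.09898) = 8.647 m/s.
Reynolds number Re = ρVD/μ = 1020 · 8.647 · 0.355 / 0.000904 = 3.464e+06.
Re > 4000 → turbulent. Relative roughness ε/D = 2.5e-06/0.355 = 7.04e-06. Swamee-Jain: f = 0.25/(log₁₀[7.04e-06/3.7 + 5.74/3.464e+06^0.9])² = 0.25/(log₁₀[1.9e-06 + 7.47e-06])² = 0.25/(-5.028)² = 0.009889.
Darcy-Weisbach: ΔP = f(L/D)(ρV²/2) = 0.009889·(245/0.355)·(1020·8.647²/2) = 0.009889·690.1·3.813e+04 = 2.602e+05 Pa.
ΔP = 2.602e+05 Pa = 260 kPa.

ΔP ≈ 260 kPa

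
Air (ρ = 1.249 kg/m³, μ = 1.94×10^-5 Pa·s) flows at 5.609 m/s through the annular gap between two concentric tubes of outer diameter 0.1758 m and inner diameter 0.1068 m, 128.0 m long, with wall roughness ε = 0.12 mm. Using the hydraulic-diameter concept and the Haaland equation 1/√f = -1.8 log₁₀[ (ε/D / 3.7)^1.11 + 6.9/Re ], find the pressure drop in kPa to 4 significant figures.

Hydraulic diameter D_h = 4A/P = D_o - D_i = 0.1758 - 0.1068 = 0.069 m.
Re = ρVD_h/μ = 1.249·5.609·0.069/1.94e-05 = 2.492e+04.
ε/D_h = 0.00012/0.069 = 0.00174; Haaland gives 1/√f = -1.8 log₁₀[0.000202+0.000277] = 5.975, so f = 0.02801.
ΔP = f(L/D_h)(ρV²/2) = 0.02801·128/0.069·19.65 = 1021 Pa.
ΔP = 1.021 kPa.

ΔP ≈ 1.021 kPa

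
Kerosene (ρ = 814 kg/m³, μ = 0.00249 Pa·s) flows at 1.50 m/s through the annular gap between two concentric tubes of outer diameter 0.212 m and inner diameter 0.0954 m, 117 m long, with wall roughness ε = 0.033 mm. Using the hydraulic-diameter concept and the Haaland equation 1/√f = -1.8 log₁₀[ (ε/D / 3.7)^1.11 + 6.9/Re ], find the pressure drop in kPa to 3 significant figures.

ΔP ≈ 19.3 kPa

Hydraulic diameter D_h = 4A/P = D_o - D_i = 0.212 - 0.0954 = 0.1166 m.
Re = ρVD_h/μ = 814·1.5·0.1166/0.00249 = 5.718e+04.
ε/D_h = 3.3e-05/0.1166 = 0.000283; Haaland gives 1/√f = -1.8 log₁₀[2.7e-05+0.000121] = 6.895, so f = 0.02103.
ΔP = f(L/D_h)(ρV²/2) = 0.02103·117/0.1166·915.8 = 1.933e+04 Pa.
ΔP = 19.3 kPa.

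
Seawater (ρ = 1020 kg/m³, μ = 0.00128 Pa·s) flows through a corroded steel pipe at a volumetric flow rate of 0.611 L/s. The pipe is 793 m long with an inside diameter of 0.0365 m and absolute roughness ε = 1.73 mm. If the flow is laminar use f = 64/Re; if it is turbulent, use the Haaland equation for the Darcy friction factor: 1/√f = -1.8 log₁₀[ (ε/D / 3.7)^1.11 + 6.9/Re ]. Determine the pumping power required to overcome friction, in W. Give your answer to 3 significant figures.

Q = 0.611 L/s = 0.611/1000 = 0.000611 m³/s.
Cross-sectional area A = πD²/4 = π(0.0365)²/4 = 0.001046 m²; mean velocity V = Q/A = 0.000611/0.001046 = 0.5839 m/s.
Reynolds number Re = ρVD/μ = 1020 · 0.5839 · 0.0365 / 0.00128 = 1.698e+04.
Re > 4000 → turbulent. Relative roughness ε/D = 0.00173/0.0365 = 0.0474. Haaland: 1/√f = -1.8 log₁₀[(0.0474/3.7)^1.11 + 6.9/1.698e+04] = -1.8 log₁₀[0.00793 + 0.000406] = 3.742, so f = 0.07141.
Darcy-Weisbach: ΔP = f(L/D)(ρV²/2) = 0.07141·(793/0.0365)·(1020·0.5839²/2) = 0.07141·2.173e+04·173.9 = 2.698e+05 Pa.
Pumping power P = QΔP = 0.000611·2.698e+05 = 164.9 W = 165 W.

P ≈ 165 W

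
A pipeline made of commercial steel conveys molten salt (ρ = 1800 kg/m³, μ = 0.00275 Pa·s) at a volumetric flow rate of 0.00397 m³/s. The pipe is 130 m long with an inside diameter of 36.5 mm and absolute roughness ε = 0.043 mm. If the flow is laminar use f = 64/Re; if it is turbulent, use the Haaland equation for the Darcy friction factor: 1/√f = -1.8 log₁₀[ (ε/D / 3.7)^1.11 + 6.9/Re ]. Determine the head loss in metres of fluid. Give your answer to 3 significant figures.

Cross-sectional area A = πD²/4 = π(0.0365)²/4 = 0.001046 m²; mean velocity V = Q/A = 0.00397/0.001046 = 3.794 m/s.
Reynolds number Re = ρVD/μ = 1800 · 3.794 · 0.0365 / 0.00275 = 9.065e+04.
Re > 4000 → turbulent. Relative roughness ε/D = 4.3e-05/0.0365 = 0.00118. Haaland: 1/√f = -1.8 log₁₀[(0.00118/3.7)^1.11 + 6.9/9.065e+04] = -1.8 log₁₀[0.000131 + 7.61e-05] = 6.63, so f = 0.02275.
Darcy-Weisbach: ΔP = f(L/D)(ρV²/2) = 0.02275·(130/0.0365)·(1800·3.794²/2) = 0.02275·3562·1.296e+04 = 1.05e+06 Pa.
Head loss h_f = ΔP/(ρg) = 1.05e+06/(1800·9.81) = 59.5 m.

h_f ≈ 59.5 m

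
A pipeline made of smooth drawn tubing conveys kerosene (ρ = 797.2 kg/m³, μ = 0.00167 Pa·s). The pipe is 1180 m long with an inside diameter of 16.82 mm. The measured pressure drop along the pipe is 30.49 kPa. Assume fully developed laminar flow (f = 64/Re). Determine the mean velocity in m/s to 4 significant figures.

For laminar flow, f = 64/Re with Re = ρVD/μ, so Darcy-Weisbach reduces to ΔP = 32μLV/D². Solving for V: V = ΔP·D²/(32μL) = 3.049e+04·(0.01682)²/(32·0.00167·1180) = 0.1368 m/s.
Check: Re = ρVD/μ = 797.2·0.1368·0.01682/0.00167 = 1098 < 2300, so the laminar assumption holds.

V ≈ 0.1368 m/s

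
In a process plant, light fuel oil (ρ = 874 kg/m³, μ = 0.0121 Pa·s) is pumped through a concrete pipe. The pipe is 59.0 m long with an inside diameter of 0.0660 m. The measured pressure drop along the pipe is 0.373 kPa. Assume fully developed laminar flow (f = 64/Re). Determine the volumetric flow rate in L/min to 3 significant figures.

Q ≈ 14.6 L/min

For laminar flow, f = 64/Re with Re = ρVD/μ, so Darcy-Weisbach reduces to ΔP = 32μLV/D². Solving for V: V = ΔP·D²/(32μL) = 373·(0.066)²/(32·0.0121·59) = 0.07112 m/s.
Check: Re = ρVD/μ = 874·0.07112·0.066/0.0121 = 339.1 < 2300, so the laminar assumption holds.
Q = V·A = 0.07112·(π/4·0.066²) = 0.0002433 m³/s = 14.6 L/min.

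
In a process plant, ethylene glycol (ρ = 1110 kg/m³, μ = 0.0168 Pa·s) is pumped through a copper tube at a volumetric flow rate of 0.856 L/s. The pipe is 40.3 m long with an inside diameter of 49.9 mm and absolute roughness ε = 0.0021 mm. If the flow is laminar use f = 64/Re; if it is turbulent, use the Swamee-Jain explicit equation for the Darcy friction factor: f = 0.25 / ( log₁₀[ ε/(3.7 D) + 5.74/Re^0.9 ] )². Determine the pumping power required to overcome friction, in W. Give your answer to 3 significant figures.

Q = 0.856 L/s = 0.856/1000 = 0.000856 m³/s.
Cross-sectional area A = πD²/4 = π(0.0499)²/4 = 0.001956 m²; mean velocity V = Q/A = 0.000856/0.001956 = 0.4377 m/s.
Reynolds number Re = ρVD/μ = 1110 · 0.4377 · 0.0499 / 0.0168 = 1443.
Re < 2300 → laminar flow, so f = 64/Re = 64/1443 = 0.04435 (the turbulent correlation is not needed).
Darcy-Weisbach: ΔP = f(L/D)(ρV²/2) = 0.04435·(40.3/0.0499)·(1110·0.4377²/2) = 0.04435·807.6·106.3 = 3808 Pa.
Pumping power P = QΔP = 0.000856·3808 = 3.260 W = 3.26 W.

P ≈ 3.26 W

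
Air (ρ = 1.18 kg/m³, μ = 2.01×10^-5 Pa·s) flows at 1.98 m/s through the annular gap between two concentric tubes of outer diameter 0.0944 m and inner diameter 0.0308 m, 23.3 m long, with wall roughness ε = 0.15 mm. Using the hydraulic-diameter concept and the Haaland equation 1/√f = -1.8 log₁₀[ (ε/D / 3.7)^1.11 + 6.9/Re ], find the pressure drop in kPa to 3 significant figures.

ΔP ≈ 0.0308 kPa

Hydraulic diameter D_h = 4A/P = D_o - D_i = 0.0944 - 0.0308 = 0.0636 m.
Re = ρVD_h/μ = 1.18·1.98·0.0636/2.01e-05 = 7393.
ε/D_h = 0.00015/0.0636 = 0.00236; Haaland gives 1/√f = -1.8 log₁₀[0.000284+0.000933] = 5.246, so f = 0.03633.
ΔP = f(L/D_h)(ρV²/2) = 0.03633·23.3/0.0636·2.313 = 30.79 Pa.
ΔP = 0.0308 kPa.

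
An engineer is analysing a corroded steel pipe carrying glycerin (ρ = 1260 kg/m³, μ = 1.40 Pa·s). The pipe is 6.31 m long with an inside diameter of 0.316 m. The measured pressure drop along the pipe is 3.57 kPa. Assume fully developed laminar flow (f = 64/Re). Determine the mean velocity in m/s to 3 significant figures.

For laminar flow, f = 64/Re with Re = ρVD/μ, so Darcy-Weisbach reduces to ΔP = 32μLV/D². Solving for V: V = ΔP·D²/(32μL) = 3570·(0.316)²/(32·1.4·6.31) = 1.261 m/s.
Check: Re = ρVD/μ = 1260·1.261·0.316/1.4 = 358.6 < 2300, so the laminar assumption holds.

V ≈ 1.26 m/s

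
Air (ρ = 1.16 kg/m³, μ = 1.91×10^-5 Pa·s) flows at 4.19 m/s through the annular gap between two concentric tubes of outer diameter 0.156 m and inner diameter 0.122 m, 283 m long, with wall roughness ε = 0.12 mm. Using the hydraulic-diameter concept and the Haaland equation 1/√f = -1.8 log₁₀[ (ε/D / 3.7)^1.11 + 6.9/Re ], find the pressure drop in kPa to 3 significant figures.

ΔP ≈ 3.10 kPa

Hydraulic diameter D_h = 4A/P = D_o - D_i = 0.156 - 0.122 = 0.034 m.
Re = ρVD_h/μ = 1.16·4.19·0.034/1.91e-05 = 8652.
ε/D_h = 0.00012/0.034 = 0.00353; Haaland gives 1/√f = -1.8 log₁₀[0.000444+0.000798] = 5.231, so f = 0.03655.
ΔP = f(L/D_h)(ρV²/2) = 0.03655·283/0.034·10.18 = 3097 Pa.
ΔP = 3.10 kPa.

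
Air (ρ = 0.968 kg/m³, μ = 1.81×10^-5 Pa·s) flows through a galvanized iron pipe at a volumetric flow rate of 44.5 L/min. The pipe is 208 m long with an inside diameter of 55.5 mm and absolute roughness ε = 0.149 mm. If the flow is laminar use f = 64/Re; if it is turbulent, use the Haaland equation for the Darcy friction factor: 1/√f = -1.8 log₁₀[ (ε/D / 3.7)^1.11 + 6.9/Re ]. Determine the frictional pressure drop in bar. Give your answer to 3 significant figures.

ΔP ≈ 1.20×10^-4 bar

Q = 44.5 L/min = 44.5/60000 = 0.0007417 m³/s.
Cross-sectional area A = πD²/4 = π(0.0555)²/4 = 0.002419 m²; mean velocity V = Q/A = 0.0007417/0.002419 = 0.3066 m/s.
Reynolds number Re = ρVD/μ = 0.968 · 0.3066 · 0.0555 / 1.81e-05 = 910.
Re < 2300 → laminar flow, so f = 64/Re = 64/910 = 0.07033 (the turbulent correlation is not needed).
Darcy-Weisbach: ΔP = f(L/D)(ρV²/2) = 0.07033·(208/0.0555)·(0.968·0.3066²/2) = 0.07033·3748·0.04549 = 11.99 Pa.
ΔP = 11.99 Pa = 1.20×10^-4 bar.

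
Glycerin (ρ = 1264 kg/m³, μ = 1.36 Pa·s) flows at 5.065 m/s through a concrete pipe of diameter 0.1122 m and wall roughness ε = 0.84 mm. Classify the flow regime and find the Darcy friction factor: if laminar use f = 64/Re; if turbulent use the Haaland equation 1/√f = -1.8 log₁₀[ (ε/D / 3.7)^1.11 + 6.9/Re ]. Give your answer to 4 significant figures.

Re = ρVD/μ = 1264·5.065·0.1122/1.36 = 528.2.
Re < 2300 → laminar, so f = 64/Re = 0.1212 (roughness is irrelevant in laminar flow).

f ≈ 0.1212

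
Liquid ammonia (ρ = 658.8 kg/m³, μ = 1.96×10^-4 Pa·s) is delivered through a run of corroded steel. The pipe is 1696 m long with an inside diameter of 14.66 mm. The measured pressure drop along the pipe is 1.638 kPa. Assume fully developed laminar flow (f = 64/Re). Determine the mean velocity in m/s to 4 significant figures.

V ≈ 0.03309 m/s

For laminar flow, f = 64/Re with Re = ρVD/μ, so Darcy-Weisbach reduces to ΔP = 32μLV/D². Solving for V: V = ΔP·D²/(32μL) = 1638·(0.01466)²/(32·0.000196·1696) = 0.03309 m/s.
Check: Re = ρVD/μ = 658.8·0.03309·0.01466/0.000196 = 1631 < 2300, so the laminar assumption holds.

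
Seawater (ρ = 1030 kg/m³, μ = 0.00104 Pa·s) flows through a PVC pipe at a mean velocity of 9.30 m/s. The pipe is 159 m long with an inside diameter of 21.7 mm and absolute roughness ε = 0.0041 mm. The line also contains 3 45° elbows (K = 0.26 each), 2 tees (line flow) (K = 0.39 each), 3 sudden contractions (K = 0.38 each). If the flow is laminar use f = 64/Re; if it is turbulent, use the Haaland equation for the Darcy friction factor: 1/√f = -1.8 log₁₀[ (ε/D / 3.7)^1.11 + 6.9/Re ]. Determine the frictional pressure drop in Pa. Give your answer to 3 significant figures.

Reynolds number Re = ρVD/μ = 1030 · 9.3 · 0.0217 / 0.00104 = 1.999e+05.
Re > 4000 → turbulent. Relative roughness ε/D = 4.1e-06/0.0217 = 0.000189. Haaland: 1/√f = -1.8 log₁₀[(0.000189/3.7)^1.11 + 6.9/1.999e+05] = -1.8 log₁₀[1.72e-05 + 3.45e-05] = 7.715, so f = 0.0168.
Total minor-loss coefficient ΣK = 3·0.26 + 2·0.39 + 3·0.38 = 2.7.
ΔP = [f·L/D + ΣK]·(ρV²/2) = [0.0168·159/0.0217 + 2.7]·(1030·9.3²/2) = [123.1 + 2.7]·4.454e+04 = 5.603e+06 Pa.

ΔP ≈ 5.60×10^6 Pa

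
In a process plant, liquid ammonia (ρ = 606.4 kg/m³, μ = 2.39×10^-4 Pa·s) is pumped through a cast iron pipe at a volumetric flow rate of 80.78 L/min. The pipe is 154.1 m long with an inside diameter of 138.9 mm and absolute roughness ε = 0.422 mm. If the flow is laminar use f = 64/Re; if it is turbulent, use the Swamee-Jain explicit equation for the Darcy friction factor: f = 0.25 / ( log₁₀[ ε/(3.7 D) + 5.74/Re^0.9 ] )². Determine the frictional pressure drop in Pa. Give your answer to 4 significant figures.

ΔP ≈ 80.39 Pa

Q = 80.78 L/min = 80.78/60000 = 0.001346 m³/s.
Cross-sectional area A = πD²/4 = π(0.1389)²/4 = 0.01515 m²; mean velocity V = Q/A = 0.001346/0.01515 = 0.08885 m/s.
Reynolds number Re = ρVD/μ = 606.4 · 0.08885 · 0.1389 / 0.000239 = 3.131e+04.
Re > 4000 → turbulent. Relative roughness ε/D = 0.000422/0.1389 = 0.00304. Swamee-Jain: f = 0.25/(log₁₀[0.00304/3.7 + 5.74/3.131e+04^0.9])² = 0.25/(log₁₀[0.000821 + 0.000516])² = 0.25/(-2.874)² = 0.03027.
Darcy-Weisbach: ΔP = f(L/D)(ρV²/2) = 0.03027·(154.1/0.1389)·(606.4·0.08885²/2) = 0.03027·1109·2.394 = 80.39 Pa.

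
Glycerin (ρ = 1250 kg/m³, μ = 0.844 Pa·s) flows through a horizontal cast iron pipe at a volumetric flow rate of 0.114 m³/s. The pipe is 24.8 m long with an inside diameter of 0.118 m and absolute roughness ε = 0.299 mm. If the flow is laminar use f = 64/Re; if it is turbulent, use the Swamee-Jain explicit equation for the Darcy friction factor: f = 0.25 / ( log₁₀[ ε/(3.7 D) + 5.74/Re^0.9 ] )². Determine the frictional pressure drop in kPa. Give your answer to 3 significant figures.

Cross-sectional area A = πD²/4 = π(0.118)²/4 = 0.01094 m²; mean velocity V = Q/A = 0.114/0.01094 = 10.42 m/s.
Reynolds number Re = ρVD/μ = 1250 · 10.42 · 0.118 / 0.844 = 1822.
Re < 2300 → laminar flow, so f = 64/Re = 64/1822 = 0.03513 (the turbulent correlation is not needed).
Darcy-Weisbach: ΔP = f(L/D)(ρV²/2) = 0.03513·(24.8/0.118)·(1250·10.42²/2) = 0.03513·210.2·6.792e+04 = 5.015e+05 Pa.
ΔP = 5.015e+05 Pa = 501 kPa.

ΔP ≈ 501 kPa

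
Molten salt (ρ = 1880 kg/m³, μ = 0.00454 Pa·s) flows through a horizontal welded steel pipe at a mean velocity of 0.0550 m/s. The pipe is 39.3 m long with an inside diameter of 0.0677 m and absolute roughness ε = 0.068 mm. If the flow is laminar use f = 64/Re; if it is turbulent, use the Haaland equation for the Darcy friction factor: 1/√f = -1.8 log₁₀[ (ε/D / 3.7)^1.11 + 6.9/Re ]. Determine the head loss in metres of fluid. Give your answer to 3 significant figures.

h_f ≈ 0.00371 m

Reynolds number Re = ρVD/μ = 1880 · 0.055 · 0.0677 / 0.00454 = 1542.
Re < 2300 → laminar flow, so f = 64/Re = 64/1542 = 0.04151 (the turbulent correlation is not needed).
Darcy-Weisbach: ΔP = f(L/D)(ρV²/2) = 0.04151·(39.3/0.0677)·(1880·0.055²/2) = 0.04151·580.5·2.844 = 68.51 Pa.
Head loss h_f = ΔP/(ρg) = 68.51/(1880·9.81) = 0.00371 m.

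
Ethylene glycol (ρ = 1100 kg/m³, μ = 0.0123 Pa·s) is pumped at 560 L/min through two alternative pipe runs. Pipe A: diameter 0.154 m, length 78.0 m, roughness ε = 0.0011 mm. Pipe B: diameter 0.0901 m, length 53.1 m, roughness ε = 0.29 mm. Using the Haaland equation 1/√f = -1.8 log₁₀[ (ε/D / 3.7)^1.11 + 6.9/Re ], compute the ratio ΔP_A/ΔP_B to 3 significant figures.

ΔP_A/ΔP_B ≈ 0.101

Pipe A: V = Q/A = 0.009333/0.01863 = 0.5011 m/s; Re = 6901; ε/D = 7.14e-06; Haaland → f = 0.0343; ΔP_A = f(L/D)(ρV²/2) = 2399 Pa.
Pipe B: V = Q/A = 0.009333/0.006376 = 1.464 m/s; Re = 1.18e+04; ε/D = 0.00322; Haaland → f = 0.03415; ΔP_B = f(L/D)(ρV²/2) = 2.372e+04 Pa.
ΔP_A/ΔP_B = 2399/2.372e+04 = 0.101.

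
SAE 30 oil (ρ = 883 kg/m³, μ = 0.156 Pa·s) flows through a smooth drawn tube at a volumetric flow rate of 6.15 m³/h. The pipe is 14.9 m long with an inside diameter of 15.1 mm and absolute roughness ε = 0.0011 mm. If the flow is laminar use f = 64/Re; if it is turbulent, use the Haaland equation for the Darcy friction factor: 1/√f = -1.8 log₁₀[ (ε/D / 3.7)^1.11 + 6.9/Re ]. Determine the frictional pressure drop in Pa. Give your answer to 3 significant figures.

Q = 6.15 m³/h = 6.15/3600 = 0.001708 m³/s.
Cross-sectional area A = πD²/4 = π(0.0151)²/4 = 0.0001791 m²; mean velocity V = Q/A = 0.001708/0.0001791 = 9.54 m/s.
Reynolds number Re = ρVD/μ = 883 · 9.54 · 0.0151 / 0.156 = 815.3.
Re < 2300 → laminar flow, so f = 64/Re = 64/815.3 = 0.07849 (the turbulent correlation is not needed).
Darcy-Weisbach: ΔP = f(L/D)(ρV²/2) = 0.07849·(14.9/0.0151)·(883·9.54²/2) = 0.07849·986.8·4.018e+04 = 3.112e+06 Pa.

ΔP ≈ 3.11×10^6 Pa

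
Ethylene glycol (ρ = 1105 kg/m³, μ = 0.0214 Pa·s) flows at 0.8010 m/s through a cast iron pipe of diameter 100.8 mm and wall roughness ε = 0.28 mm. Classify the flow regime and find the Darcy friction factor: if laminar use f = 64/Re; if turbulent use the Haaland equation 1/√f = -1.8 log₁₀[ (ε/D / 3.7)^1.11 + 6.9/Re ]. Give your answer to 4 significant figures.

Re = ρVD/μ = 1105·0.801·0.1008/0.0214 = 4169.
Re > 4000 → turbulent. ε/D = 0.00028/0.1008 = 0.00278; Haaland: 1/√f = -1.8 log₁₀[0.00034 + 0.00166] = 4.86, so f = 0.04234.

f ≈ 0.04234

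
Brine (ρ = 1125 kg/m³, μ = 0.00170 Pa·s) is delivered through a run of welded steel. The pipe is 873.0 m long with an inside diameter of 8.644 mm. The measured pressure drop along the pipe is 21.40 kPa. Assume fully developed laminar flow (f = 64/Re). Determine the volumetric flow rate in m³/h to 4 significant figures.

Q ≈ 0.007113 m³/h

For laminar flow, f = 64/Re with Re = ρVD/μ, so Darcy-Weisbach reduces to ΔP = 32μLV/D². Solving for V: V = ΔP·D²/(32μL) = 2.14e+04·(0.008644)²/(32·0.0017·873) = 0.03367 m/s.
Check: Re = ρVD/μ = 1125·0.03367·0.008644/0.0017 = 192.6 < 2300, so the laminar assumption holds.
Q = V·A = 0.03367·(π/4·0.008644²) = 1.976e-06 m³/s = 0.007113 m³/h.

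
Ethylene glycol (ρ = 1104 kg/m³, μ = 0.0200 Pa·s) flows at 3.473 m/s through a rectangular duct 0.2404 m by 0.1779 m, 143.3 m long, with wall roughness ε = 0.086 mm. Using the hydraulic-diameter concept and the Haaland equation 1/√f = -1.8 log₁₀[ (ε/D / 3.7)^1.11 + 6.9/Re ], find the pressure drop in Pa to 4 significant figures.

Hydraulic diameter D_h = 4A/P = 4·(0.2404·0.1779)/(2·(0.2404+0.1779)) = 0.1711/0.8366 = 0.2045 m.
Re = ρVD_h/μ = 1104·3.473·0.2045/0.02 = 3.92e+04.
ε/D_h = 8.6e-05/0.2045 = 0.000421; Haaland gives 1/√f = -1.8 log₁₀[4.19e-05+0.000176] = 6.591, so f = 0.02302.
ΔP = f(L/D_h)(ρV²/2) = 0.02302·143.3/0.2045·6658 = 1.074e+05 Pa.

ΔP ≈ 107400 Pa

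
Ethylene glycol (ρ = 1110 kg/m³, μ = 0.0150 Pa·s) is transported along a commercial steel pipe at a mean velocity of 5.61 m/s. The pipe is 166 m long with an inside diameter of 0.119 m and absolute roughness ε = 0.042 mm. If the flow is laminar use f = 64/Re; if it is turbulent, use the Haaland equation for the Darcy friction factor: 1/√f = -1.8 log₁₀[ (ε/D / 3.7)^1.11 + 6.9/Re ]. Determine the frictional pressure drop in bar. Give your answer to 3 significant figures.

Reynolds number Re = ρVD/μ = 1110 · 5.61 · 0.119 / 0.015 = 4.94e+04.
Re > 4000 → turbulent. Relative roughness ε/D = 4.2e-05/0.119 = 0.000353. Haaland: 1/√f = -1.8 log₁₀[(0.000353/3.7)^1.11 + 6.9/4.94e+04] = -1.8 log₁₀[3.45e-05 + 0.00014] = 6.766, so f = 0.02184.
Darcy-Weisbach: ΔP = f(L/D)(ρV²/2) = 0.02184·(166/0.119)·(1110·5.61²/2) = 0.02184·1395·1.747e+04 = 5.322e+05 Pa.
ΔP = 5.322e+05 Pa = 5.32 bar.

ΔP ≈ 5.32 bar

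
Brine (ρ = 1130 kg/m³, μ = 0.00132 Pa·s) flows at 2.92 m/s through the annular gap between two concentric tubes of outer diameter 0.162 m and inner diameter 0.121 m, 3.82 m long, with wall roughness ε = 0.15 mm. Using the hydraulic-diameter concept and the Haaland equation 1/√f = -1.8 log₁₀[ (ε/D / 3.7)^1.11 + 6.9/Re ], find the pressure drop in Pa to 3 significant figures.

Hydraulic diameter D_h = 4A/P = D_o - D_i = 0.162 - 0.121 = 0.041 m.
Re = ρVD_h/μ = 1130·2.92·0.041/0.00132 = 1.025e+05.
ε/D_h = 0.00015/0.041 = 0.00366; Haaland gives 1/√f = -1.8 log₁₀[0.000462+6.73e-05] = 5.897, so f = 0.02875.
ΔP = f(L/D_h)(ρV²/2) = 0.02875·3.82/0.041·4817 = 1.291e+04 Pa.

ΔP ≈ 12900 Pa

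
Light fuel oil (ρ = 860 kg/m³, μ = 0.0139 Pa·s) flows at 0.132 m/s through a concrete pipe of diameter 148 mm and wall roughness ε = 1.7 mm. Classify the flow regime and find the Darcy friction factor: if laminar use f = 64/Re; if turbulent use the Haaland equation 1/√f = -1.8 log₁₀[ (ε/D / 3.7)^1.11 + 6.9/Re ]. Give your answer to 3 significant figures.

f ≈ 0.0529

Re = ρVD/μ = 860·0.132·0.148/0.0139 = 1209.
Re < 2300 → laminar, so f = 64/Re = 0.05295 (roughness is irrelevant in laminar flow).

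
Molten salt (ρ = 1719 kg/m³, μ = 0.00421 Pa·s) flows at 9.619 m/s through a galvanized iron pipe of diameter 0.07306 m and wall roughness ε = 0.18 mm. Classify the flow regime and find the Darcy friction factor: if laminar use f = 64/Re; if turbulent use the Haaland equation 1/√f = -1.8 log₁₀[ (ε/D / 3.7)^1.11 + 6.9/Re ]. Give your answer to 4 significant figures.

Re = ρVD/μ = 1719·9.619·0.07306/0.00421 = 2.869e+05.
Re > 4000 → turbulent. ε/D = 0.00018/0.07306 = 0.00246; Haaland: 1/√f = -1.8 log₁₀[0.000298 + 2.4e-05] = 6.286, so f = 0.02531.

f ≈ 0.02531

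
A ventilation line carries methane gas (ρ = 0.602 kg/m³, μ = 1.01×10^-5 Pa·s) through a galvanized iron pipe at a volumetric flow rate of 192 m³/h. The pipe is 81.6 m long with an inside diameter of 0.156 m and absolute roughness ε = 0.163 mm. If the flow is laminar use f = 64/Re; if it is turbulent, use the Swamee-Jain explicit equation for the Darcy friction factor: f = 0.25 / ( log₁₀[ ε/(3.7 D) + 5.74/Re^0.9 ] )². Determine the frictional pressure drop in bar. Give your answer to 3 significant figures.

ΔP ≈ 3.30×10^-4 bar

Q = 192 m³/h = 192/3600 = 0.05333 m³/s.
Cross-sectional area A = πD²/4 = π(0.156)²/4 = 0.01911 m²; mean velocity V = Q/A = 0.05333/0.01911 = 2.79 m/s.
Reynolds number Re = ρVD/μ = 0.602 · 2.79 · 0.156 / 1.01e-05 = 2.595e+04.
Re > 4000 → turbulent. Relative roughness ε/D = 0.000163/0.156 = 0.00104. Swamee-Jain: f = 0.25/(log₁₀[0.00104/3.7 + 5.74/2.595e+04^0.9])² = 0.25/(log₁₀[0.000282 + 0.000611])² = 0.25/(-3.049)² = 0.0269.
Darcy-Weisbach: ΔP = f(L/D)(ρV²/2) = 0.0269·(81.6/0.156)·(0.602·2.79²/2) = 0.0269·523.1·2.344 = 32.97 Pa.
ΔP = 32.97 Pa = 3.30×10^-4 bar.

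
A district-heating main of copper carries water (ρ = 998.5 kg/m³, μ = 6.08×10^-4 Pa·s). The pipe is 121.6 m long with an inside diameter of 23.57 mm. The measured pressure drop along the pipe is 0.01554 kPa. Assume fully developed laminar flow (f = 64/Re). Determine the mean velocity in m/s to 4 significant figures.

For laminar flow, f = 64/Re with Re = ρVD/μ, so Darcy-Weisbach reduces to ΔP = 32μLV/D². Solving for V: V = ΔP·D²/(32μL) = 15.54·(0.02357)²/(32·0.000608·121.6) = 0.003649 m/s.
Check: Re = ρVD/μ = 998.5·0.003649·0.02357/0.000608 = 141.2 < 2300, so the laminar assumption holds.

V ≈ 0.003649 m/s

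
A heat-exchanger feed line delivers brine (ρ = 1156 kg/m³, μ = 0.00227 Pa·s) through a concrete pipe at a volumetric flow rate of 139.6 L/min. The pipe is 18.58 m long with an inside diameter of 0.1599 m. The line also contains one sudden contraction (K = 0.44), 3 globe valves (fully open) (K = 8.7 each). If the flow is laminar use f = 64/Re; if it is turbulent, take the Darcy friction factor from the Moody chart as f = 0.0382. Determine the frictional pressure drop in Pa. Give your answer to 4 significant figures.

ΔP ≈ 240.4 Pa

Q = 139.6 L/min = 139.6/60000 = 0.002327 m³/s.
Cross-sectional area A = πD²/4 = π(0.1599)²/4 = 0.02008 m²; mean velocity V = Q/A = 0.002327/0.02008 = 0.1159 m/s.
Reynolds number Re = ρVD/μ = 1156 · 0.1159 · 0.1599 / 0.00227 = 9435.
Re > 4000 → turbulent; use the Moody-chart value f = 0.0382.
Total minor-loss coefficient ΣK = 1·0.44 + 3·8.7 = 26.5.
ΔP = [f·L/D + ΣK]·(ρV²/2) = [0.0382·18.58/0.1599 + 26.5]·(1156·0.1159²/2) = [4.439 + 26.5]·7.759 = 240.4 Pa.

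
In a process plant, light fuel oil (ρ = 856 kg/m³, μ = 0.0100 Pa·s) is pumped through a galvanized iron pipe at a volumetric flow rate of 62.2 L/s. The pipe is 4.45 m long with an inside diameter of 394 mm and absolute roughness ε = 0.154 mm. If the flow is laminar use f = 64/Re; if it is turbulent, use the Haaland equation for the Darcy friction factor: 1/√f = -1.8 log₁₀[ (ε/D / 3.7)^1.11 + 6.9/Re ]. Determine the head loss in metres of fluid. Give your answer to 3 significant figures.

h_f ≈ 0.00410 m

Q = 62.2 L/s = 62.2/1000 = 0.0622 m³/s.
Cross-sectional area A = πD²/4 = π(0.394)²/4 = 0.1219 m²; mean velocity V = Q/A = 0.0622/0.1219 = 0.5102 m/s.
Reynolds number Re = ρVD/μ = 856 · 0.5102 · 0.394 / 0.01 = 1.721e+04.
Re > 4000 → turbulent. Relative roughness ε/D = 0.000154/0.394 = 0.000391. Haaland: 1/√f = -1.8 log₁₀[(0.000391/3.7)^1.11 + 6.9/1.721e+04] = -1.8 log₁₀[3.86e-05 + 0.000401] = 6.042, so f = 0.02739.
Darcy-Weisbach: ΔP = f(L/D)(ρV²/2) = 0.02739·(4.45/0.394)·(856·0.5102²/2) = 0.02739·11.29·111.4 = 34.46 Pa.
Head loss h_f = ΔP/(ρg) = 34.46/(856·9.81) = 0.00410 m.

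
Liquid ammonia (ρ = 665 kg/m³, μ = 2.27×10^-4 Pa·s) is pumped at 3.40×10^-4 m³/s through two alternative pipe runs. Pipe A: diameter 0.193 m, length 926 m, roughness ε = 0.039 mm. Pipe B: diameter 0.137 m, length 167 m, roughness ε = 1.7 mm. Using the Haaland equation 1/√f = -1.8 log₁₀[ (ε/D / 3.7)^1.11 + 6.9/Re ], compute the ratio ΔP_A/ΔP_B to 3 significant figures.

ΔP_A/ΔP_B ≈ 0.763

Pipe A: V = Q/A = 0.00034/0.02926 = 0.01162 m/s; Re = 6571; ε/D = 0.000202; Haaland → f = 0.03496; ΔP_A = f(L/D)(ρV²/2) = 7.533 Pa.
Pipe B: V = Q/A = 0.00034/0.01474 = 0.02306 m/s; Re = 9257; ε/D = 0.0124; Haaland → f = 0.04581; ΔP_B = f(L/D)(ρV²/2) = 9.878 Pa.
ΔP_A/ΔP_B = 7.533/9.878 = 0.763.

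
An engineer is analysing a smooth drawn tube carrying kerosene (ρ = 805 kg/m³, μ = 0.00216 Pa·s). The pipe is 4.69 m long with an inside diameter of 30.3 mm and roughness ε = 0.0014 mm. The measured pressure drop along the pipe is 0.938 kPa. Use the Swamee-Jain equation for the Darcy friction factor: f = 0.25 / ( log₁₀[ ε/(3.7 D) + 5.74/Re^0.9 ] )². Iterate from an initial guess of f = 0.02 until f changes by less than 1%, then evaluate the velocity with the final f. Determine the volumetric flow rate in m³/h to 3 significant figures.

Q ≈ 1.74 m³/h

Rearranging Darcy-Weisbach: V = √(2·ΔP·D/(f·L·ρ)). With ε/D = 1.4e-06/0.0303 = 4.62e-05, iterate starting from f = 0.02:
  f = 0.02 → V = √(2·938·0.0303/(0.02·4.69·805)) = 0.8676 m/s; Re = ρVD/μ = 9798; f → 0.03123
  f = 0.03123 → V = 0.6944 m/s; Re = 7841; f → 0.03323
  f = 0.03323 → V = 0.6731 m/s; Re = 7601; f → 0.03352
Converged (Δf/f < 1%). With the final f = 0.03352: V = √(2·938·0.0303/(0.03352·4.69·805)) = 0.6702 m/s.
Q = V·A = 0.6702·(π/4·0.0303²) = 0.0004833 m³/s = 1.74 m³/h.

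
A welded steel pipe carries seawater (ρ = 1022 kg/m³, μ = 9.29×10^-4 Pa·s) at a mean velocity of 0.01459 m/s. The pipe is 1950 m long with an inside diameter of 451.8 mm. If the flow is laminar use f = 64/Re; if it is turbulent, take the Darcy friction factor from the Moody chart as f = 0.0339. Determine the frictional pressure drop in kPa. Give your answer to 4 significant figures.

ΔP ≈ 0.01592 kPa

Reynolds number Re = ρVD/μ = 1022 · 0.01459 · 0.4518 / 0.000929 = 7252.
Re > 4000 → turbulent; use the Moody-chart value f = 0.0339.
Darcy-Weisbach: ΔP = f(L/D)(ρV²/2) = 0.0339·(1950/0.4518)·(1022·0.01459²/2) = 0.0339·4316·0.1088 = 15.92 Pa.
ΔP = 15.92 Pa = 0.01592 kPa.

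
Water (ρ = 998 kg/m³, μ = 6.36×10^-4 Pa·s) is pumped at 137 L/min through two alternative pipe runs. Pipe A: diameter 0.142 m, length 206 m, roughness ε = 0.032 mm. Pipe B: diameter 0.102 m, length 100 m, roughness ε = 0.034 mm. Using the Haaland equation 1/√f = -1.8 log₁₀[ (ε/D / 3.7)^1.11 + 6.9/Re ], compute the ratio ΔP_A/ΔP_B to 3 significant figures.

ΔP_A/ΔP_B ≈ 0.416

Pipe A: V = Q/A = 0.002283/0.01584 = 0.1442 m/s; Re = 3.213e+04; ε/D = 0.000225; Haaland → f = 0.02345; ΔP_A = f(L/D)(ρV²/2) = 352.9 Pa.
Pipe B: V = Q/A = 0.002283/0.008171 = 0.2794 m/s; Re = 4.473e+04; ε/D = 0.000333; Haaland → f = 0.0222; ΔP_B = f(L/D)(ρV²/2) = 847.8 Pa.
ΔP_A/ΔP_B = 352.9/847.8 = 0.416.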